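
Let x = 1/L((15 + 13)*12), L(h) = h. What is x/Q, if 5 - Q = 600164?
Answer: -1/201653424 ≈ -4.9590e-9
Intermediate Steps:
x = 1/336 (x = 1/((15 + 13)*12) = 1/(28*12) = 1/336 ≈ 0.0029762)
Q = -600159 (Q = 5 - 1*600164 = 5 - 600164 = -600159)
x/Q = (1/336)/(-600159) = (1/336)*(-1/600159) = -1/201653424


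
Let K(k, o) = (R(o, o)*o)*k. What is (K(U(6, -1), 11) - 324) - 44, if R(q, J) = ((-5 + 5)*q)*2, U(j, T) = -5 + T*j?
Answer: -368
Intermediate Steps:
R(q, J) = 0 (R(q, J) = (0*q)*2 = 0*2 = 0)
K(k, o) = 0 (K(k, o) = (0*o)*k = 0*k = 0)
(K(U(6, -1), 11) - 324) - 44 = (0 - 324) - 44 = -324 - 44 = -368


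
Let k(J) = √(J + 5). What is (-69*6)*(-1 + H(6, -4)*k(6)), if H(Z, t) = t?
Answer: 414 + 1656*√11 ≈ 5906.3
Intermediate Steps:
k(J) = √(5 + J)
(-69*6)*(-1 + H(6, -4)*k(6)) = (-69*6)*(-1 - 4*√(5 + 6)) = -414*(-1 - 4*√11) = 414 + 1656*√11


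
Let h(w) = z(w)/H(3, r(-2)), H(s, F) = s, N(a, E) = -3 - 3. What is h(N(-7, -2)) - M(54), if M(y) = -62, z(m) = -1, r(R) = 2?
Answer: 185/3 ≈ 61.667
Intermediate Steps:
N(a, E) = -6
h(w) = -1/3
h(N(-7, -2)) - M(54) = -1/3 - 1*(-62) = -1/3 + 62 = 185/3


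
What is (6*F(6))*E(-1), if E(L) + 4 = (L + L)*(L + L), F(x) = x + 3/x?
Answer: 0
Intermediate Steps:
E(L) = -4 + 4*L² (E(L) = -4 + (L + L)*(L + L) = -4 + (2*L)*(2*L) = -4 + 4*L²)
(6*F(6))*E(-1) = (6*(6 + 3/6))*(-4 + 4*(-1)²) = (6*(6 + 3*(⅙)))*(-4 + 4*1) = (6*(6 + ½))*(-4 + 4) = (6*(13/2))*0 = 39*0 = 0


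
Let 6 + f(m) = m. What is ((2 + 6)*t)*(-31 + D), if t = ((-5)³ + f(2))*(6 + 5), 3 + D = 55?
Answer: -238392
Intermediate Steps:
D = 52 (D = -3 + 55 = 52)
f(m) = -6 + m
t = -1419 (t = ((-5)³ + (-6 + 2))*(6 + 5) = (-125 - 4)*11 = -129*11 = -1419)
((2 + 6)*t)*(-31 + D) = ((2 + 6)*(-1419))*(-31 + 52) = (8*(-1419))*21 = -11352*21 = -238392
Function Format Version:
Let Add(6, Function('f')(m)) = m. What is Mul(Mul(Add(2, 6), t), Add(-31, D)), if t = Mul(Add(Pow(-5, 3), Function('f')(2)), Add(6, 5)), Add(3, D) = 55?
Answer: -238392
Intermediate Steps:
D = 52 (D = Add(-3, 55) = 52)
Function('f')(m) = Add(-6, m)
t = -1419 (t = Mul(Add(Pow(-5, 3), Add(-6, 2)), Add(6, 5)) = Mul(Add(-125, -4), 11) = Mul(-129, 11) = -1419)
Mul(Mul(Add(2, 6), t), Add(-31, D)) = Mul(Mul(Add(2, 6), -1419), Add(-31, 52)) = Mul(Mul(8, -1419), 21) = Mul(-11352, 21) = -238392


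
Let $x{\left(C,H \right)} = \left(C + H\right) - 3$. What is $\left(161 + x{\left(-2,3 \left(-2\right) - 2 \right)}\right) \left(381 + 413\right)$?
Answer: $117512$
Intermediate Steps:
$x{\left(C,H \right)} = -3 + C + H$
$\left(161 + x{\left(-2,3 \left(-2\right) - 2 \right)}\right) \left(381 + 413\right) = \left(161 - 13\right) \left(381 + 413\right) = \left(161 - 13\right) 794 = 148 \cdot 794 = 117512$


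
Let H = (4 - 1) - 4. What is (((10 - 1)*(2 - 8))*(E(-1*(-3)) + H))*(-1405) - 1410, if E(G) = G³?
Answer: 1971210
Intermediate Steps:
H = -1 (H = 3 - 4 = -1)
(((10 - 1)*(2 - 8))*(E(-1*(-3)) + H))*(-1405) - 1410 = (((10 - 1)*(2 - 8))*((-1*(-3))³ - 1))*(-1405) - 1410 = ((9*(-6))*(3³ - 1))*(-1405) - 1410 = -54*(27 - 1)*(-1405) - 1410 = -54*26*(-1405) - 1410 = -1404*(-1405) - 1410 = 1972620 - 1410 = 1971210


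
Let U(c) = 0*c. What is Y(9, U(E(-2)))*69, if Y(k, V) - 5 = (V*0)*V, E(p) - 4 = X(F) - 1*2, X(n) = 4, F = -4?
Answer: 345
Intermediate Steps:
E(p) = 6 (E(p) = 4 + (4 - 1*2) = 4 + (4 - 2) = 4 + 2 = 6)
U(c) = 0
Y(k, V) = 5 (Y(k, V) = 5 + (V*0)*V = 5 + 0*V = 5 + 0 = 5)
Y(9, U(E(-2)))*69 = 5*69 = 345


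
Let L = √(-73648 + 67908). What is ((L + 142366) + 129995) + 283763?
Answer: 556124 + 2*I*√1435 ≈ 5.5612e+5 + 75.763*I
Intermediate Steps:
L = 2*I*√1435 (L = √(-5740) = 2*I*√1435 ≈ 75.763*I)
((L + 142366) + 129995) + 283763 = ((2*I*√1435 + 142366) + 129995) + 283763 = ((142366 + 2*I*√1435) + 129995) + 283763 = (272361 + 2*I*√1435) + 283763 = 556124 + 2*I*√1435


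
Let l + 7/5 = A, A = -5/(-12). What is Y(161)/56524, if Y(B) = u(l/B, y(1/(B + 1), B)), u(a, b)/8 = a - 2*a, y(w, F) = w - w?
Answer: 59/68252730 ≈ 8.6443e-7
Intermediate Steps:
y(w, F) = 0
A = 5/12 (A = -5*(-1/12) = 5/12 ≈ 0.41667)
l = -59/60 (l = -7/5 + 5/12 = -59/60 ≈ -0.98333)
u(a, b) = -8*a (u(a, b) = 8*(a - 2*a) = 8*(-a) = -8*a)
Y(B) = 118/(15*B) (Y(B) = -(-118)/(15*B) = 118/(15*B))
Y(161)/56524 = ((118/15)/161)/56524 = ((118/15)*(1/161))*(1/56524) = (118/2415)*(1/56524) = 59/68252730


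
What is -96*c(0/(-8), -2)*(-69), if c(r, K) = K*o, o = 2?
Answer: -26496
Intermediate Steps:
c(r, K) = 2*K (c(r, K) = K*2 = 2*K)
-96*c(0/(-8), -2)*(-69) = -192*(-2)*(-69) = -96*(-4)*(-69) = 384*(-69) = -26496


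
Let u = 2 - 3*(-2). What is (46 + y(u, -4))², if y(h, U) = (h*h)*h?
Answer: 311364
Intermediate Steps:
u = 8 (u = 2 - 1*(-6) = 2 + 6 = 8)
y(h, U) = h³ (y(h, U) = h²*h = h³)
(46 + y(u, -4))² = (46 + 8³)² = (46 + 512)² = 558² = 311364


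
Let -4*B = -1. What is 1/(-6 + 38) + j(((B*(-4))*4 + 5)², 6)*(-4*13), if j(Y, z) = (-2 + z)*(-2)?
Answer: 13313/32 ≈ 416.03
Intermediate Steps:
B = ¼ (B = -¼*(-1) = ¼ ≈ 0.25000)
j(Y, z) = 4 - 2*z
1/(-6 + 38) + j(((B*(-4))*4 + 5)², 6)*(-4*13) = 1/(-6 + 38) + (4 - 2*6)*(-4*13) = 1/32 + (4 - 12)*(-52) = 1/32 - 8*(-52) = 1/32 + 416 = 13313/32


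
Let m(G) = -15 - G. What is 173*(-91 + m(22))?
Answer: -22144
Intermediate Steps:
173*(-91 + m(22)) = 173*(-91 + (-15 - 1*22)) = 173*(-91 + (-15 - 22)) = 173*(-91 - 37) = 173*(-128) = -22144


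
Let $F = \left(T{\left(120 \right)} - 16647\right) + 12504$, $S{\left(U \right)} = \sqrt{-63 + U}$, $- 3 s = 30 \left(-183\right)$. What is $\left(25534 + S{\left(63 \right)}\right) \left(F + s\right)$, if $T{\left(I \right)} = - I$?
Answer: $-62124222$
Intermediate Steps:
$s = 1830$ ($s = - \frac{30 \left(-183\right)}{3} = \left(- \frac{1}{3}\right) \left(-5490\right) = 1830$)
$F = -4263$ ($F = \left(\left(-1\right) 120 - 16647\right) + 12504 = \left(-120 - 16647\right) + 12504 = -16767 + 12504 = -4263$)
$\left(25534 + S{\left(63 \right)}\right) \left(F + s\right) = \left(25534 + \sqrt{-63 + 63}\right) \left(-4263 + 1830\right) = \left(25534 + \sqrt{0}\right) \left(-2433\right) = \left(25534 + 0\right) \left(-2433\right) = 25534 \left(-2433\right) = -62124222$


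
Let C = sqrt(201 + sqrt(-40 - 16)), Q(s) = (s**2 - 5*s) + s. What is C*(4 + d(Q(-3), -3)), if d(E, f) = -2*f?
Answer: 10*sqrt(201 + 2*I*sqrt(14)) ≈ 141.8 + 2.6387*I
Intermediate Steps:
Q(s) = s**2 - 4*s
C = sqrt(201 + 2*I*sqrt(14)) (C = sqrt(201 + sqrt(-56)) = sqrt(201 + 2*I*sqrt(14)) ≈ 14.18 + 0.26387*I)
C*(4 + d(Q(-3), -3)) = sqrt(201 + 2*I*sqrt(14))*(4 - 2*(-3)) = sqrt(201 + 2*I*sqrt(14))*(4 + 6) = sqrt(201 + 2*I*sqrt(14))*10 = 10*sqrt(201 + 2*I*sqrt(14))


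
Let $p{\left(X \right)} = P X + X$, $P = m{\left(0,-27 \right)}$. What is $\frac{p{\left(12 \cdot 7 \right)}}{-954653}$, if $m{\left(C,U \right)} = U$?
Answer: $\frac{312}{136379} \approx 0.0022877$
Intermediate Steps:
$P = -27$
$p{\left(X \right)} = - 26 X$ ($p{\left(X \right)} = - 27 X + X = - 26 X$)
$\frac{p{\left(12 \cdot 7 \right)}}{-954653} = \frac{\left(-26\right) 12 \cdot 7}{-954653} = \left(-26\right) 84 \left(- \frac{1}{954653}\right) = \left(-2184\right) \left(- \frac{1}{954653}\right) = \frac{312}{136379}$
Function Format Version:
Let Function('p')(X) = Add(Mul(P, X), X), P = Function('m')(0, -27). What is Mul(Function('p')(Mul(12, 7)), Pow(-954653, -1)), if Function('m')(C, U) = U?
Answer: Rational(312, 136379) ≈ 0.0022877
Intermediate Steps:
P = -27
Function('p')(X) = Mul(-26, X) (Function('p')(X) = Add(Mul(-27, X), X) = Mul(-26, X))
Mul(Function('p')(Mul(12, 7)), Pow(-954653, -1)) = Mul(Mul(-26, Mul(12, 7)), Pow(-954653, -1)) = Mul(Mul(-26, 84), Rational(-1, 954653)) = Mul(-2184, Rational(-1, 954653)) = Rational(312, 136379)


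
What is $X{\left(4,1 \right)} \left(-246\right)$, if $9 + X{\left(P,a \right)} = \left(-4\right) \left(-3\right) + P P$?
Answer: $-4674$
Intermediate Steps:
$X{\left(P,a \right)} = 3 + P^{2}$ ($X{\left(P,a \right)} = -9 + \left(\left(-4\right) \left(-3\right) + P P\right) = -9 + \left(12 + P^{2}\right) = 3 + P^{2}$)
$X{\left(4,1 \right)} \left(-246\right) = \left(3 + 4^{2}\right) \left(-246\right) = \left(3 + 16\right) \left(-246\right) = 19 \left(-246\right) = -4674$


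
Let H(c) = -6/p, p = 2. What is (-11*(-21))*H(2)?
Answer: -693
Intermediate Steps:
H(c) = -3 (H(c) = -6/2 = -6*1/2 = -3)
(-11*(-21))*H(2) = -11*(-21)*(-3) = 231*(-3) = -693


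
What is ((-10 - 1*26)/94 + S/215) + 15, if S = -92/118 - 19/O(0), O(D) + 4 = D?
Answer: 34902419/2384780 ≈ 14.635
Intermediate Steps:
O(D) = -4 + D
S = 937/236 (S = -92/118 - 19/(-4 + 0) = -92*1/118 - 19/(-4) = -46/59 - 19*(-¼) = -46/59 + 19/4 = 937/236 ≈ 3.9703)
((-10 - 1*26)/94 + S/215) + 15 = ((-10 - 1*26)/94 + (937/236)/215) + 15 = ((-10 - 26)*(1/94) + (937/236)*(1/215)) + 15 = (-36*1/94 + 937/50740) + 15 = (-18/47 + 937/50740) + 15 = -869281/2384780 + 15 = 34902419/2384780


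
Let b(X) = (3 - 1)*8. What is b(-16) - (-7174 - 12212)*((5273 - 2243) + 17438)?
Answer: 396792664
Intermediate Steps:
b(X) = 16 (b(X) = 2*8 = 16)
b(-16) - (-7174 - 12212)*((5273 - 2243) + 17438) = 16 - (-7174 - 12212)*((5273 - 2243) + 17438) = 16 - (-19386)*(3030 + 17438) = 16 - (-19386)*20468 = 16 - 1*(-396792648) = 16 + 396792648 = 396792664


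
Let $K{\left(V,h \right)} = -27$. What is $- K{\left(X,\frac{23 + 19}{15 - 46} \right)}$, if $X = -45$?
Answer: $27$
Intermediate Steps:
$- K{\left(X,\frac{23 + 19}{15 - 46} \right)} = \left(-1\right) \left(-27\right) = 27$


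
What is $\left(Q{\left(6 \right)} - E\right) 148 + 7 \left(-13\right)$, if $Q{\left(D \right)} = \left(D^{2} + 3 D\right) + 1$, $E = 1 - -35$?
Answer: $2721$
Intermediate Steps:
$E = 36$ ($E = 1 + 35 = 36$)
$Q{\left(D \right)} = 1 + D^{2} + 3 D$
$\left(Q{\left(6 \right)} - E\right) 148 + 7 \left(-13\right) = \left(\left(1 + 6^{2} + 3 \cdot 6\right) - 36\right) 148 + 7 \left(-13\right) = \left(\left(1 + 36 + 18\right) - 36\right) 148 - 91 = \left(55 - 36\right) 148 - 91 = 19 \cdot 148 - 91 = 2812 - 91 = 2721$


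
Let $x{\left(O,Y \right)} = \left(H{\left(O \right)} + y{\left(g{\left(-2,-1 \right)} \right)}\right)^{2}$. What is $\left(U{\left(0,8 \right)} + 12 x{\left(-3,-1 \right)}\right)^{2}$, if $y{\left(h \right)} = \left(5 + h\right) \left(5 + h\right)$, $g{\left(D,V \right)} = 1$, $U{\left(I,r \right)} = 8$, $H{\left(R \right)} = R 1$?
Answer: $170981776$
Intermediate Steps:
$H{\left(R \right)} = R$
$y{\left(h \right)} = \left(5 + h\right)^{2}$
$x{\left(O,Y \right)} = \left(36 + O\right)^{2}$ ($x{\left(O,Y \right)} = \left(O + \left(5 + 1\right)^{2}\right)^{2} = \left(O + 6^{2}\right)^{2} = \left(O + 36\right)^{2} = \left(36 + O\right)^{2}$)
$\left(U{\left(0,8 \right)} + 12 x{\left(-3,-1 \right)}\right)^{2} = \left(8 + 12 \left(36 - 3\right)^{2}\right)^{2} = \left(8 + 12 \cdot 33^{2}\right)^{2} = \left(8 + 12 \cdot 1089\right)^{2} = \left(8 + 13068\right)^{2} = 13076^{2} = 170981776$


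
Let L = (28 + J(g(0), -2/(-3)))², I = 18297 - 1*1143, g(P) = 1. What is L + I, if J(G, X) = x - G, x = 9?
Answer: 18450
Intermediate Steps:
I = 17154 (I = 18297 - 1143 = 17154)
J(G, X) = 9 - G
L = 1296 (L = (28 + (9 - 1*1))² = (28 + (9 - 1))² = (28 + 8)² = 36² = 1296)
L + I = 1296 + 17154 = 18450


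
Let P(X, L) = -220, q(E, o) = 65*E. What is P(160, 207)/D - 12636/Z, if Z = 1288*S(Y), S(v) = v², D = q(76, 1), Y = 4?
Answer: -836945/1272544 ≈ -0.65769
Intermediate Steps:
D = 4940 (D = 65*76 = 4940)
Z = 20608 (Z = 1288*4² = 1288*16 = 20608)
P(160, 207)/D - 12636/Z = -220/4940 - 12636/20608 = -220*1/4940 - 12636*1/20608 = -11/247 - 3159/5152 = -836945/1272544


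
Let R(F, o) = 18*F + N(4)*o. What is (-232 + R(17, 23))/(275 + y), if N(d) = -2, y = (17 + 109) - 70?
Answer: 28/331 ≈ 0.084592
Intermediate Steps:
y = 56 (y = 126 - 70 = 56)
R(F, o) = -2*o + 18*F (R(F, o) = 18*F - 2*o = -2*o + 18*F)
(-232 + R(17, 23))/(275 + y) = (-232 + (-2*23 + 18*17))/(275 + 56) = (-232 + (-46 + 306))/331 = (-232 + 260)*(1/331) = 28*(1/331) = 28/331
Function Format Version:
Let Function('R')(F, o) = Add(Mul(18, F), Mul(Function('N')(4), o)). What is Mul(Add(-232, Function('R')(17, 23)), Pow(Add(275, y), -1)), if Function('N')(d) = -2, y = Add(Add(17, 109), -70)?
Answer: Rational(28, 331) ≈ 0.084592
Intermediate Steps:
y = 56 (y = Add(126, -70) = 56)
Function('R')(F, o) = Add(Mul(-2, o), Mul(18, F)) (Function('R')(F, o) = Add(Mul(18, F), Mul(-2, o)) = Add(Mul(-2, o), Mul(18, F)))
Mul(Add(-232, Function('R')(17, 23)), Pow(Add(275, y), -1)) = Mul(Add(-232, Add(Mul(-2, 23), Mul(18, 17))), Pow(Add(275, 56), -1)) = Mul(Add(-232, Add(-46, 306)), Pow(331, -1)) = Mul(Add(-232, 260), Rational(1, 331)) = Mul(28, Rational(1, 331)) = Rational(28, 331)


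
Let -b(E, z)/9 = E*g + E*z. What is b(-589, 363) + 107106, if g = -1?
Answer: 2026068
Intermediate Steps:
b(E, z) = 9*E - 9*E*z (b(E, z) = -9*(E*(-1) + E*z) = -9*(-E + E*z) = 9*E - 9*E*z)
b(-589, 363) + 107106 = 9*(-589)*(1 - 1*363) + 107106 = 9*(-589)*(1 - 363) + 107106 = 9*(-589)*(-362) + 107106 = 1918962 + 107106 = 2026068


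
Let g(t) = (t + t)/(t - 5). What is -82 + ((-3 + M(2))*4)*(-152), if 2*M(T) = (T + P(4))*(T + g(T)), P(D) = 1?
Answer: 1134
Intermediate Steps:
g(t) = 2*t/(-5 + t) (g(t) = (2*t)/(-5 + t) = 2*t/(-5 + t))
M(T) = (1 + T)*(T + 2*T/(-5 + T))/2 (M(T) = ((T + 1)*(T + 2*T/(-5 + T)))/2 = ((1 + T)*(T + 2*T/(-5 + T)))/2 = (1 + T)*(T + 2*T/(-5 + T))/2)
-82 + ((-3 + M(2))*4)*(-152) = -82 + ((-3 + (½)*2*(-3 + 2² - 2*2)/(-5 + 2))*4)*(-152) = -82 + ((-3 + (½)*2*(-3 + 4 - 4)/(-3))*4)*(-152) = -82 + ((-3 + (½)*2*(-⅓)*(-3))*4)*(-152) = -82 + ((-3 + 1)*4)*(-152) = -82 - 2*4*(-152) = -82 - 8*(-152) = -82 + 1216 = 1134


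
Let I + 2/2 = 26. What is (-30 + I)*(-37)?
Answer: 185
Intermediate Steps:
I = 25 (I = -1 + 26 = 25)
(-30 + I)*(-37) = (-30 + 25)*(-37) = -5*(-37) = 185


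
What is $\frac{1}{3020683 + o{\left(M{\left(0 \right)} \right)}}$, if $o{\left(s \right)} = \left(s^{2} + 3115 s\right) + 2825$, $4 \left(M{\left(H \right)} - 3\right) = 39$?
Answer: $\frac{16}{49014189} \approx 3.2644 \cdot 10^{-7}$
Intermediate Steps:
$M{\left(H \right)} = \frac{51}{4}$ ($M{\left(H \right)} = 3 + \frac{1}{4} \cdot 39 = 3 + \frac{39}{4} = \frac{51}{4}$)
$o{\left(s \right)} = 2825 + s^{2} + 3115 s$
$\frac{1}{3020683 + o{\left(M{\left(0 \right)} \right)}} = \frac{1}{3020683 + \left(2825 + \left(\frac{51}{4}\right)^{2} + 3115 \cdot \frac{51}{4}\right)} = \frac{1}{3020683 + \left(2825 + \frac{2601}{16} + \frac{158865}{4}\right)} = \frac{1}{3020683 + \frac{683261}{16}} = \frac{1}{\frac{49014189}{16}} = \frac{16}{49014189}$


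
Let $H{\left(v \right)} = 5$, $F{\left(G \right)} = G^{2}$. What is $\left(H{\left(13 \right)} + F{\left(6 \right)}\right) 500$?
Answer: $20500$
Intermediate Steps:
$\left(H{\left(13 \right)} + F{\left(6 \right)}\right) 500 = \left(5 + 6^{2}\right) 500 = \left(5 + 36\right) 500 = 41 \cdot 500 = 20500$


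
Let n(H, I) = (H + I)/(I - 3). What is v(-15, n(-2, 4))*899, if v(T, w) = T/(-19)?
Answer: 13485/19 ≈ 709.74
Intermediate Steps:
n(H, I) = (H + I)/(-3 + I)
v(T, w) = -T/19 (v(T, w) = T*(-1/19) = -T/19)
v(-15, n(-2, 4))*899 = -1/19*(-15)*899 = (15/19)*899 = 13485/19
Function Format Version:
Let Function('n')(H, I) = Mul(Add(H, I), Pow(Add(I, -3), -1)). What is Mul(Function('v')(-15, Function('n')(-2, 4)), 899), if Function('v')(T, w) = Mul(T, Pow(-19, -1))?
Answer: Rational(13485, 19) ≈ 709.74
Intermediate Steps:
Function('n')(H, I) = Mul(Pow(Add(-3, I), -1), Add(H, I)) (Function('n')(H, I) = Mul(Add(H, I), Pow(Add(-3, I), -1)) = Mul(Pow(Add(-3, I), -1), Add(H, I)))
Function('v')(T, w) = Mul(Rational(-1, 19), T) (Function('v')(T, w) = Mul(T, Rational(-1, 19)) = Mul(Rational(-1, 19), T))
Mul(Function('v')(-15, Function('n')(-2, 4)), 899) = Mul(Mul(Rational(-1, 19), -15), 899) = Mul(Rational(15, 19), 899) = Rational(13485, 19)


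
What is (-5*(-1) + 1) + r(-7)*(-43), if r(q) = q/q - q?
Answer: -338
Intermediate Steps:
r(q) = 1 - q
(-5*(-1) + 1) + r(-7)*(-43) = (-5*(-1) + 1) + (1 - 1*(-7))*(-43) = (5 + 1) + (1 + 7)*(-43) = 6 + 8*(-43) = 6 - 344 = -338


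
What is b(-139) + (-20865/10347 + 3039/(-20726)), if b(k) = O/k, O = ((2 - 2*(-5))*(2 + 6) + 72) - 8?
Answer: -32931122739/9936272386 ≈ -3.3142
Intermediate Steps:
O = 160 (O = ((2 + 10)*8 + 72) - 8 = (12*8 + 72) - 8 = (96 + 72) - 8 = 168 - 8 = 160)
b(k) = 160/k
b(-139) + (-20865/10347 + 3039/(-20726)) = 160/(-139) + (-20865/10347 + 3039/(-20726)) = 160*(-1/139) + (-20865*1/10347 + 3039*(-1/20726)) = -160/139 + (-6955/3449 - 3039/20726) = -160/139 - 154630841/71483974 = -32931122739/9936272386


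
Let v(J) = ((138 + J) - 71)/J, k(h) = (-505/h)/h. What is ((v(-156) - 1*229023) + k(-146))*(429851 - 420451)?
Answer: -447420875385100/207831 ≈ -2.1528e+9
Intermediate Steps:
k(h) = -505/h²
v(J) = (67 + J)/J
((v(-156) - 1*229023) + k(-146))*(429851 - 420451) = (((67 - 156)/(-156) - 1*229023) - 505/(-146)²)*(429851 - 420451) = ((-1/156*(-89) - 229023) - 505*1/21316)*9400 = ((89/156 - 229023) - 505/21316)*9400 = (-35727499/156 - 505/21316)*9400 = -95195930933/415662*9400 = -447420875385100/207831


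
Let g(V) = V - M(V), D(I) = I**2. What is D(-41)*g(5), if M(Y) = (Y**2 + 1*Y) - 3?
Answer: -36982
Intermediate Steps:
M(Y) = -3 + Y + Y**2 (M(Y) = (Y**2 + Y) - 3 = (Y + Y**2) - 3 = -3 + Y + Y**2)
g(V) = 3 - V**2 (g(V) = V - (-3 + V + V**2) = V + (3 - V - V**2) = 3 - V**2)
D(-41)*g(5) = (-41)**2*(3 - 1*5**2) = 1681*(3 - 1*25) = 1681*(3 - 25) = 1681*(-22) = -36982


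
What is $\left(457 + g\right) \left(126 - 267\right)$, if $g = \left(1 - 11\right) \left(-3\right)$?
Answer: $-68667$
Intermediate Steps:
$g = 30$ ($g = \left(-10\right) \left(-3\right) = 30$)
$\left(457 + g\right) \left(126 - 267\right) = \left(457 + 30\right) \left(126 - 267\right) = 487 \left(-141\right) = -68667$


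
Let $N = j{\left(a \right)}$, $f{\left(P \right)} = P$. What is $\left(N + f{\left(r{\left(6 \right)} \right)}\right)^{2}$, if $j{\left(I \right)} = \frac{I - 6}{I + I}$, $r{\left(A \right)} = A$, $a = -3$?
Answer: $\frac{225}{4} \approx 56.25$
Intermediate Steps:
$j{\left(I \right)} = \frac{-6 + I}{2 I}$
$N = \frac{3}{2}$ ($N = \frac{-6 - 3}{2 \left(-3\right)} = \frac{1}{2} \left(- \frac{1}{3}\right) \left(-9\right) = \frac{3}{2} \approx 1.5$)
$\left(N + f{\left(r{\left(6 \right)} \right)}\right)^{2} = \left(\frac{3}{2} + 6\right)^{2} = \left(\frac{15}{2}\right)^{2} = \frac{225}{4}$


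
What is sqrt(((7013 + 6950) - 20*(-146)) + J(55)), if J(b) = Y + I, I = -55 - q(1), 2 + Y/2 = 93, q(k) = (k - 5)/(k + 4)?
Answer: 43*sqrt(230)/5 ≈ 130.43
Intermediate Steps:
q(k) = (-5 + k)/(4 + k)
Y = 182 (Y = -4 + 2*93 = -4 + 186 = 182)
I = -271/5 (I = -55 - (-5 + 1)/(4 + 1) = -55 - (-4)/5 = -55 - 1*(-4/5) = -55 + 4/5 = -271/5 ≈ -54.200)
J(b) = 639/5 (J(b) = 182 - 271/5 = 639/5)
sqrt(((7013 + 6950) - 20*(-146)) + J(55)) = sqrt(((7013 + 6950) - 20*(-146)) + 639/5) = sqrt((13963 + 2920) + 639/5) = sqrt(16883 + 639/5) = sqrt(85054/5) = 43*sqrt(230)/5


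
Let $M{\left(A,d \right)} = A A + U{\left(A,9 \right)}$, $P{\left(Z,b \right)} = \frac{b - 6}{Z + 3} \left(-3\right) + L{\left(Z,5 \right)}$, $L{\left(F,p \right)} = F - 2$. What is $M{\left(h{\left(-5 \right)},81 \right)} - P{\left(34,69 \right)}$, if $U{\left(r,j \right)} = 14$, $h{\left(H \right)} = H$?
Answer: $\frac{448}{37} \approx 12.108$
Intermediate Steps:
$L{\left(F,p \right)} = -2 + F$
$P{\left(Z,b \right)} = -2 + Z - \frac{3 \left(-6 + b\right)}{3 + Z}$ ($P{\left(Z,b \right)} = \frac{b - 6}{Z + 3} \left(-3\right) + \left(-2 + Z\right) = \frac{-6 + b}{3 + Z} \left(-3\right) + \left(-2 + Z\right) = - \frac{3 \left(-6 + b\right)}{3 + Z} + \left(-2 + Z\right) = -2 + Z - \frac{3 \left(-6 + b\right)}{3 + Z}$)
$M{\left(A,d \right)} = 14 + A^{2}$ ($M{\left(A,d \right)} = A A + 14 = A^{2} + 14 = 14 + A^{2}$)
$M{\left(h{\left(-5 \right)},81 \right)} - P{\left(34,69 \right)} = \left(14 + \left(-5\right)^{2}\right) - \frac{12 + 34 + 34^{2} - 207}{3 + 34} = \left(14 + 25\right) - \frac{12 + 34 + 1156 - 207}{37} = 39 - \frac{1}{37} \cdot 995 = 39 - \frac{995}{37} = \frac{448}{37}$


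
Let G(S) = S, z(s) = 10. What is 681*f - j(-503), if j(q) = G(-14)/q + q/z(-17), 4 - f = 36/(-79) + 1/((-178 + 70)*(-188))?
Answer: 4147818487729/1344700080 ≈ 3084.6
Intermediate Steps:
f = 7146929/1604016 (f = 4 - (36/(-79) + 1/((-178 + 70)*(-188))) = 4 - (36*(-1/79) - 1/188/(-108)) = 4 - (-36/79 - 1/108*(-1/188)) = 4 - (-36/79 + 1/20304) = 4 - 1*(-730865/1604016) = 4 + 730865/1604016 = 7146929/1604016 ≈ 4.4556)
j(q) = -14/q + q/10
681*f - j(-503) = 681*(7146929/1604016) - (-14/(-503) + (1/10)*(-503)) = 1622352883/534672 - (-14*(-1/503) - 503/10) = 1622352883/534672 - (14/503 - 503/10) = 1622352883/534672 - 1*(-252869/5030) = 1622352883/534672 + 252869/5030 = 4147818487729/1344700080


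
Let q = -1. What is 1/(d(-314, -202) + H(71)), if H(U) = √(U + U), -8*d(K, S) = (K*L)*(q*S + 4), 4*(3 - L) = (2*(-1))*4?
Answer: 161710/6537530457 - 4*√142/6537530457 ≈ 2.4728e-5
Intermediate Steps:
L = 5 (L = 3 - 2*(-1)*4/4 = 3 - (-1)*4/2 = 3 - ¼*(-8) = 3 + 2 = 5)
d(K, S) = -5*K*(4 - S)/8 (d(K, S) = -K*5*(-S + 4)/8 = -5*K*(4 - S)/8)
H(U) = √2*√U (H(U) = √(2*U) = √2*√U)
1/(d(-314, -202) + H(71)) = 1/((5/8)*(-314)*(-4 - 202) + √2*√71) = 1/((5/8)*(-314)*(-206) + √142) = 1/(80855/2 + √142)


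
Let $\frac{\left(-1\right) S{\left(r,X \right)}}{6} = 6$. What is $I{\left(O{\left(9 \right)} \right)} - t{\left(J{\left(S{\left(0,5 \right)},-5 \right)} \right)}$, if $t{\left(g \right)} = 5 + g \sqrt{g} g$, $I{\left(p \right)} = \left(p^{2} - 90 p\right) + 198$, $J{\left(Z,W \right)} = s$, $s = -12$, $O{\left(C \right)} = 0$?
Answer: $193 - 288 i \sqrt{3} \approx 193.0 - 498.83 i$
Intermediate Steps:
$S{\left(r,X \right)} = -36$ ($S{\left(r,X \right)} = \left(-6\right) 6 = -36$)
$J{\left(Z,W \right)} = -12$
$I{\left(p \right)} = 198 + p^{2} - 90 p$
$t{\left(g \right)} = 5 + g^{\frac{5}{2}}$ ($t{\left(g \right)} = 5 + g^{\frac{3}{2}} g = 5 + g^{\frac{5}{2}}$)
$I{\left(O{\left(9 \right)} \right)} - t{\left(J{\left(S{\left(0,5 \right)},-5 \right)} \right)} = \left(198 + 0^{2} - 0\right) - \left(5 + \left(-12\right)^{\frac{5}{2}}\right) = \left(198 + 0 + 0\right) - \left(5 + 288 i \sqrt{3}\right) = 198 - \left(5 + 288 i \sqrt{3}\right) = 193 - 288 i \sqrt{3}$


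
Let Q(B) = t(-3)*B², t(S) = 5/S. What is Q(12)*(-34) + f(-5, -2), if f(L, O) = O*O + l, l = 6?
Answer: 8170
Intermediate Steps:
f(L, O) = 6 + O² (f(L, O) = O*O + 6 = O² + 6 = 6 + O²)
Q(B) = -5*B²/3 (Q(B) = (5/(-3))*B² = (5*(-⅓))*B² = -5*B²/3)
Q(12)*(-34) + f(-5, -2) = -5/3*12²*(-34) + (6 + (-2)²) = -5/3*144*(-34) + (6 + 4) = -240*(-34) + 10 = 8160 + 10 = 8170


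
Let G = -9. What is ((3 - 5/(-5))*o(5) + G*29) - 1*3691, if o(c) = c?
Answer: -3932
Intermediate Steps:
((3 - 5/(-5))*o(5) + G*29) - 1*3691 = ((3 - 5/(-5))*5 - 9*29) - 1*3691 = ((3 - 5*(-⅕))*5 - 261) - 3691 = ((3 + 1)*5 - 261) - 3691 = (4*5 - 261) - 3691 = (20 - 261) - 3691 = -241 - 3691 = -3932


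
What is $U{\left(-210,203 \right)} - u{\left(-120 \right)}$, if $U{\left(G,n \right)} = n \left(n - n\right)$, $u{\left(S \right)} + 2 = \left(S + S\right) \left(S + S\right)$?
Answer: $-57598$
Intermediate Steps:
$u{\left(S \right)} = -2 + 4 S^{2}$ ($u{\left(S \right)} = -2 + \left(S + S\right) \left(S + S\right) = -2 + 2 S 2 S = -2 + 4 S^{2}$)
$U{\left(G,n \right)} = 0$ ($U{\left(G,n \right)} = n 0 = 0$)
$U{\left(-210,203 \right)} - u{\left(-120 \right)} = 0 - \left(-2 + 4 \left(-120\right)^{2}\right) = 0 - \left(-2 + 4 \cdot 14400\right) = 0 - \left(-2 + 57600\right) = 0 - 57598 = -57598$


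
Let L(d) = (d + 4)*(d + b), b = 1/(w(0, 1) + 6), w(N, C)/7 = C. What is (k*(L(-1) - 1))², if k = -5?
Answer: 60025/169 ≈ 355.18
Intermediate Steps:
w(N, C) = 7*C
b = 1/13 (b = 1/(7*1 + 6) = 1/(7 + 6) = 1/13 ≈ 0.076923)
L(d) = (4 + d)*(1/13 + d) (L(d) = (d + 4)*(d + 1/13) = (4 + d)*(1/13 + d))
(k*(L(-1) - 1))² = (-5*((4/13 + (-1)² + (53/13)*(-1)) - 1))² = (-5*((4/13 + 1 - 53/13) - 1))² = (-5*(-36/13 - 1))² = (-5*(-49/13))² = (245/13)² = 60025/169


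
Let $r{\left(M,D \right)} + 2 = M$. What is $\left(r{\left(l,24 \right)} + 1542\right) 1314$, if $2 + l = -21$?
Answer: $1993338$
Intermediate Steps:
$l = -23$ ($l = -2 - 21 = -23$)
$r{\left(M,D \right)} = -2 + M$
$\left(r{\left(l,24 \right)} + 1542\right) 1314 = \left(\left(-2 - 23\right) + 1542\right) 1314 = \left(-25 + 1542\right) 1314 = 1517 \cdot 1314 = 1993338$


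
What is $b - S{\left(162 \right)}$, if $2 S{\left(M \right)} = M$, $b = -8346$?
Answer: $-8427$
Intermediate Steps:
$S{\left(M \right)} = \frac{M}{2}$
$b - S{\left(162 \right)} = -8346 - \frac{1}{2} \cdot 162 = -8346 - 81 = -8427$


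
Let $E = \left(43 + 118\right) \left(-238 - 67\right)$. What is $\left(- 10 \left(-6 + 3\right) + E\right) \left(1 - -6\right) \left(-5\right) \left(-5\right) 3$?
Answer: $-25764375$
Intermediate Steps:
$E = -49105$ ($E = 161 \left(-305\right) = -49105$)
$\left(- 10 \left(-6 + 3\right) + E\right) \left(1 - -6\right) \left(-5\right) \left(-5\right) 3 = \left(- 10 \left(-6 + 3\right) - 49105\right) \left(1 - -6\right) \left(-5\right) \left(-5\right) 3 = \left(\left(-10\right) \left(-3\right) - 49105\right) \left(1 + 6\right) 25 \cdot 3 = \left(30 - 49105\right) 7 \cdot 75 = \left(-49075\right) 525 = -25764375$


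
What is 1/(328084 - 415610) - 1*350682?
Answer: -30693792733/87526 ≈ -3.5068e+5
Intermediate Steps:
1/(328084 - 415610) - 1*350682 = 1/(-87526) - 350682 = -1/87526 - 350682 = -30693792733/87526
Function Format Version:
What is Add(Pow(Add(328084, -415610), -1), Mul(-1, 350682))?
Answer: Rational(-30693792733, 87526) ≈ -3.5068e+5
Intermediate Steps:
Add(Pow(Add(328084, -415610), -1), Mul(-1, 350682)) = Add(Pow(-87526, -1), -350682) = Add(Rational(-1, 87526), -350682) = Rational(-30693792733, 87526)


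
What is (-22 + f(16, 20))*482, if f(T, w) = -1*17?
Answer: -18798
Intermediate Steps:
f(T, w) = -17
(-22 + f(16, 20))*482 = (-22 - 17)*482 = -39*482 = -18798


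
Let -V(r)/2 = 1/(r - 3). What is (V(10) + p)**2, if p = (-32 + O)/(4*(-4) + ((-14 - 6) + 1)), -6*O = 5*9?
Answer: 3481/4900 ≈ 0.71041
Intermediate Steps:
O = -15/2 (O = -5*9/6 = -1/6*45 = -15/2 ≈ -7.5000)
V(r) = -2/(-3 + r) (V(r) = -2/(r - 3) = -2/(-3 + r))
p = 79/70 (p = (-32 - 15/2)/(4*(-4) + ((-14 - 6) + 1)) = -79/(2*(-16 + (-20 + 1))) = -79/(2*(-16 - 19)) = -79/2/(-35) = -79/2*(-1/35) = 79/70 ≈ 1.1286)
(V(10) + p)**2 = (-2/(-3 + 10) + 79/70)**2 = (-2/7 + 79/70)**2 = (59/70)**2 = 3481/4900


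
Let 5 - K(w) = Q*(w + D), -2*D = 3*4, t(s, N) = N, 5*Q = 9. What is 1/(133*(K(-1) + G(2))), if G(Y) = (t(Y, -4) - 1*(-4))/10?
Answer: 5/11704 ≈ 0.00042720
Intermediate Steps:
Q = 9/5 (Q = (⅕)*9 = 9/5 ≈ 1.8000)
D = -6 (D = -3*4/2 = -½*12 = -6)
G(Y) = 0 (G(Y) = (-4 - 1*(-4))/10 = (-4 + 4)*(⅒) = 0*(⅒) = 0)
K(w) = 79/5 - 9*w/5 (K(w) = 5 - 9*(w - 6)/5 = 5 - 9*(-6 + w)/5 = 5 - (-54/5 + 9*w/5) = 5 + (54/5 - 9*w/5) = 79/5 - 9*w/5)
1/(133*(K(-1) + G(2))) = 1/(133*((79/5 - 9/5*(-1)) + 0)) = 1/(133*((79/5 + 9/5) + 0)) = 1/(133*(88/5 + 0)) = 1/(133*(88/5)) = 1/(11704/5) = 5/11704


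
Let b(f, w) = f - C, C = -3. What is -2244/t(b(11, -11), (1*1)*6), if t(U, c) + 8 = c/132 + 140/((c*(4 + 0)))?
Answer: 37026/35 ≈ 1057.9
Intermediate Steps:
b(f, w) = 3 + f (b(f, w) = f - 1*(-3) = f + 3 = 3 + f)
t(U, c) = -8 + 35/c + c/132 (t(U, c) = -8 + (c/132 + 140/((c*(4 + 0)))) = -8 + (c*(1/132) + 140/((c*4))) = -8 + (c/132 + 140/((4*c))) = -8 + (c/132 + 140*(1/(4*c))) = -8 + (c/132 + 35/c) = -8 + (35/c + c/132) = -8 + 35/c + c/132)
-2244/t(b(11, -11), (1*1)*6) = -2244/(-8 + 35/(((1*1)*6)) + ((1*1)*6)/132) = -2244/(-8 + 35/((1*6)) + (1*6)/132) = -2244/(-8 + 35/6 + (1/132)*6) = -2244/(-8 + 35*(1/6) + 1/22) = -2244/(-8 + 35/6 + 1/22) = -2244/(-70/33) = -2244*(-33/70) = 37026/35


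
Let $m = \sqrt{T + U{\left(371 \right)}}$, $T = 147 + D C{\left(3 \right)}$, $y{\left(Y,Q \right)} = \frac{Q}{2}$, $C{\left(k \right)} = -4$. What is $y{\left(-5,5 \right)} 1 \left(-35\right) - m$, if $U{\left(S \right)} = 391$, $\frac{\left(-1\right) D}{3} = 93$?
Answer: $- \frac{175}{2} - \sqrt{1654} \approx -128.17$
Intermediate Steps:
$y{\left(Y,Q \right)} = \frac{Q}{2}$ ($y{\left(Y,Q \right)} = Q \frac{1}{2} = \frac{Q}{2}$)
$D = -279$ ($D = \left(-3\right) 93 = -279$)
$T = 1263$ ($T = 147 - -1116 = 147 + 1116 = 1263$)
$m = \sqrt{1654}$ ($m = \sqrt{1263 + 391} = \sqrt{1654} \approx 40.669$)
$y{\left(-5,5 \right)} 1 \left(-35\right) - m = \frac{1}{2} \cdot 5 \cdot 1 \left(-35\right) - \sqrt{1654} = \frac{5}{2} \cdot 1 \left(-35\right) - \sqrt{1654} = \frac{5}{2} \left(-35\right) - \sqrt{1654} = - \frac{175}{2} - \sqrt{1654}$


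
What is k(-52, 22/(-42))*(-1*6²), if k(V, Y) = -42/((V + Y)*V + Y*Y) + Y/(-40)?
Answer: 6923739/84321790 ≈ 0.082111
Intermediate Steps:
k(V, Y) = -42/(Y² + V*(V + Y)) - Y/40 (k(V, Y) = -42/(V*(V + Y) + Y²) + Y*(-1/40) = -42/(Y² + V*(V + Y)) - Y/40)
k(-52, 22/(-42))*(-1*6²) = ((-1680 - (22/(-42))³ - 1*(-52)*(22/(-42))² - 1*22/(-42)*(-52)²)/(40*((-52)² + (22/(-42))² - 1144/(-42))))*(-1*6²) = ((-1680 - (22*(-1/42))³ - 1*(-52)*(22*(-1/42))² - 1*22*(-1/42)*2704)/(40*(2704 + (22*(-1/42))² - 1144*(-1)/42)))*(-1*36) = ((-1680 - (-11/21)³ - 1*(-52)*(-11/21)² - 1*(-11/21)*2704)/(40*(2704 + (-11/21)² - 52*(-11/21))))*(-36) = ((-1680 - 1*(-1331/9261) - 1*(-52)*121/441 + 29744/21)/(40*(2704 + 121/441 + 572/21)))*(-36) = ((-1680 + 1331/9261 + 6292/441 + 29744/21)/(40*(1204597/441)))*(-36) = ((1/40)*(441/1204597)*(-2307913/9261))*(-36) = -2307913/1011861480*(-36) = 6923739/84321790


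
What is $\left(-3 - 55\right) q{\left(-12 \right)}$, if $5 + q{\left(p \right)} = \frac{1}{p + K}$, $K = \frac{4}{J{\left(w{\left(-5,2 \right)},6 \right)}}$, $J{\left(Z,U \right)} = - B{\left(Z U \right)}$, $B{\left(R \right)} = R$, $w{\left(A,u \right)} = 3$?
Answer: $\frac{16211}{55} \approx 294.75$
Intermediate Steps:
$J{\left(Z,U \right)} = - U Z$ ($J{\left(Z,U \right)} = - Z U = - U Z$)
$K = - \frac{2}{9}$ ($K = \frac{4}{\left(-1\right) 6 \cdot 3} = \frac{4}{-18} = 4 \left(- \frac{1}{18}\right) = - \frac{2}{9} \approx -0.22222$)
$q{\left(p \right)} = -5 + \frac{1}{- \frac{2}{9} + p}$ ($q{\left(p \right)} = -5 + \frac{1}{p - \frac{2}{9}} = -5 + \frac{1}{- \frac{2}{9} + p}$)
$\left(-3 - 55\right) q{\left(-12 \right)} = \left(-3 - 55\right) \frac{19 - -540}{-2 + 9 \left(-12\right)} = - 58 \frac{19 + 540}{-2 - 108} = - 58 \frac{1}{-110} \cdot 559 = - 58 \left(\left(- \frac{1}{110}\right) 559\right) = \left(-58\right) \left(- \frac{559}{110}\right) = \frac{16211}{55}$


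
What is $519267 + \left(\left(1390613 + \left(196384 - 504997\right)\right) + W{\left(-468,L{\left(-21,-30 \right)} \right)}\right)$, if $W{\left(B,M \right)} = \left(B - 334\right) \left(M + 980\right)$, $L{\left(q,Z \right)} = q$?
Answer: $832149$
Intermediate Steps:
$W{\left(B,M \right)} = \left(-334 + B\right) \left(980 + M\right)$
$519267 + \left(\left(1390613 + \left(196384 - 504997\right)\right) + W{\left(-468,L{\left(-21,-30 \right)} \right)}\right) = 519267 + \left(\left(1390613 + \left(196384 - 504997\right)\right) - 769118\right) = 519267 + \left(\left(1390613 - 308613\right) + \left(-327320 + 7014 - 458640 + 9828\right)\right) = 519267 + \left(1082000 - 769118\right) = 519267 + 312882 = 832149$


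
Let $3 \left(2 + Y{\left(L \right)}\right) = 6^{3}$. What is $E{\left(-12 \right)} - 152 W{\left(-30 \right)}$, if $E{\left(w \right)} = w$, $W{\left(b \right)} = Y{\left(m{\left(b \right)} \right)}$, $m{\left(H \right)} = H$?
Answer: $-10652$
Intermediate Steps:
$Y{\left(L \right)} = 70$ ($Y{\left(L \right)} = -2 + \frac{6^{3}}{3} = -2 + \frac{1}{3} \cdot 216 = -2 + 72 = 70$)
$W{\left(b \right)} = 70$
$E{\left(-12 \right)} - 152 W{\left(-30 \right)} = -12 - 10640 = -10652$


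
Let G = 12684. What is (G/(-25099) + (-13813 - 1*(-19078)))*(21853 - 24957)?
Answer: -410142542304/25099 ≈ -1.6341e+7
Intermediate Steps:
(G/(-25099) + (-13813 - 1*(-19078)))*(21853 - 24957) = (12684/(-25099) + (-13813 - 1*(-19078)))*(21853 - 24957) = (12684*(-1/25099) + (-13813 + 19078))*(-3104) = (-12684/25099 + 5265)*(-3104) = (132133551/25099)*(-3104) = -410142542304/25099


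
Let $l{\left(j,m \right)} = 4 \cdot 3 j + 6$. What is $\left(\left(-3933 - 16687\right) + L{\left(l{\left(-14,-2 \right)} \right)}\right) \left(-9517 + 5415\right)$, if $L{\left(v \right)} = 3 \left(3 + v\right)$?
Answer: $86539894$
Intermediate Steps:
$l{\left(j,m \right)} = 6 + 12 j$ ($l{\left(j,m \right)} = 12 j + 6 = 6 + 12 j$)
$L{\left(v \right)} = 9 + 3 v$
$\left(\left(-3933 - 16687\right) + L{\left(l{\left(-14,-2 \right)} \right)}\right) \left(-9517 + 5415\right) = \left(\left(-3933 - 16687\right) + \left(9 + 3 \left(6 + 12 \left(-14\right)\right)\right)\right) \left(-9517 + 5415\right) = \left(\left(-3933 - 16687\right) + \left(9 + 3 \left(6 - 168\right)\right)\right) \left(-4102\right) = \left(-20620 + \left(9 + 3 \left(-162\right)\right)\right) \left(-4102\right) = \left(-20620 + \left(9 - 486\right)\right) \left(-4102\right) = \left(-20620 - 477\right) \left(-4102\right) = \left(-21097\right) \left(-4102\right) = 86539894$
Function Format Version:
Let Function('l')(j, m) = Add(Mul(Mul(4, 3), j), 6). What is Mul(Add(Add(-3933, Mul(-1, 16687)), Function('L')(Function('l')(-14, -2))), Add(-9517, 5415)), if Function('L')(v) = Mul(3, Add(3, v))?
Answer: 86539894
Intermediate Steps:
Function('l')(j, m) = Add(6, Mul(12, j)) (Function('l')(j, m) = Add(Mul(12, j), 6) = Add(6, Mul(12, j)))
Function('L')(v) = Add(9, Mul(3, v))
Mul(Add(Add(-3933, Mul(-1, 16687)), Function('L')(Function('l')(-14, -2))), Add(-9517, 5415)) = Mul(Add(Add(-3933, Mul(-1, 16687)), Add(9, Mul(3, Add(6, Mul(12, -14))))), Add(-9517, 5415)) = Mul(Add(Add(-3933, -16687), Add(9, Mul(3, Add(6, -168)))), -4102) = Mul(Add(-20620, Add(9, Mul(3, -162))), -4102) = Mul(Add(-20620, Add(9, -486)), -4102) = Mul(Add(-20620, -477), -4102) = Mul(-21097, -4102) = 86539894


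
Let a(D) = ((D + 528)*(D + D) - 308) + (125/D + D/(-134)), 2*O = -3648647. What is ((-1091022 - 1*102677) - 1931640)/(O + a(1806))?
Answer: -189086134839/399655272805 ≈ -0.47312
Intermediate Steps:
O = -3648647/2 (O = (½)*(-3648647) = -3648647/2 ≈ -1.8243e+6)
a(D) = -308 + 125/D - D/134 + 2*D*(528 + D) (a(D) = ((528 + D)*(2*D) - 308) + (125/D + D*(-1/134)) = (2*D*(528 + D) - 308) + (125/D - D/134) = (-308 + 2*D*(528 + D)) + (125/D - D/134) = -308 + 125/D - D/134 + 2*D*(528 + D))
((-1091022 - 1*102677) - 1931640)/(O + a(1806)) = ((-1091022 - 1*102677) - 1931640)/(-3648647/2 + (-308 + 2*1806² + 125/1806 + (141503/134)*1806)) = ((-1091022 - 102677) - 1931640)/(-3648647/2 + (-308 + 2*3261636 + 125*(1/1806) + 127777209/67)) = (-1193699 - 1931640)/(-3648647/2 + (-308 + 6523272 + 125/1806 + 127777209/67)) = -3125339/(-3648647/2 + 1020057337757/121002) = -3125339/399655272805/60501 = -3125339*60501/399655272805 = -189086134839/399655272805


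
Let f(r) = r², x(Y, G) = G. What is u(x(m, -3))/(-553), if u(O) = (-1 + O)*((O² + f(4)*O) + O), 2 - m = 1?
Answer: -24/79 ≈ -0.30380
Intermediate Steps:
m = 1 (m = 2 - 1*1 = 2 - 1 = 1)
u(O) = (-1 + O)*(O² + 17*O) (u(O) = (-1 + O)*((O² + 4²*O) + O) = (-1 + O)*((O² + 16*O) + O) = (-1 + O)*(O² + 17*O))
u(x(m, -3))/(-553) = -3*(-17 + (-3)² + 16*(-3))/(-553) = -3*(-17 + 9 - 48)*(-1/553) = -3*(-56)*(-1/553) = 168*(-1/553) = -24/79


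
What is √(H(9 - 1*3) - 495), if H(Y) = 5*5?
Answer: I*√470 ≈ 21.679*I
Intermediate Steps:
H(Y) = 25
√(H(9 - 1*3) - 495) = √(25 - 495) = √(-470) = I*√470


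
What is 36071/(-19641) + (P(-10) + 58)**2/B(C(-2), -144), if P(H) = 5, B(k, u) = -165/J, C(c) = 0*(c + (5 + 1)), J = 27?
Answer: -703580066/1080255 ≈ -651.31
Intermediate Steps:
C(c) = 0 (C(c) = 0*(c + 6) = 0*(6 + c) = 0)
B(k, u) = -55/9 (B(k, u) = -165/27 = -165*1/27 = -55/9)
36071/(-19641) + (P(-10) + 58)**2/B(C(-2), -144) = 36071/(-19641) + (5 + 58)**2/(-55/9) = 36071*(-1/19641) + 63**2*(-9/55) = -36071/19641 + 3969*(-9/55) = -36071/19641 - 35721/55 = -703580066/1080255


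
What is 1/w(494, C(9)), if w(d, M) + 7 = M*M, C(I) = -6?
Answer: 1/29 ≈ 0.034483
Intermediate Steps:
w(d, M) = -7 + M² (w(d, M) = -7 + M*M = -7 + M²)
1/w(494, C(9)) = 1/(-7 + (-6)²) = 1/(-7 + 36) = 1/29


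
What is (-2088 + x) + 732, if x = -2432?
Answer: -3788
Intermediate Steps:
(-2088 + x) + 732 = (-2088 - 2432) + 732 = -4520 + 732 = -3788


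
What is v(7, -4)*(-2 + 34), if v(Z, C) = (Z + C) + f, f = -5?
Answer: -64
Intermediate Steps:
v(Z, C) = -5 + C + Z (v(Z, C) = (Z + C) - 5 = (C + Z) - 5 = -5 + C + Z)
v(7, -4)*(-2 + 34) = (-5 - 4 + 7)*(-2 + 34) = -2*32 = -64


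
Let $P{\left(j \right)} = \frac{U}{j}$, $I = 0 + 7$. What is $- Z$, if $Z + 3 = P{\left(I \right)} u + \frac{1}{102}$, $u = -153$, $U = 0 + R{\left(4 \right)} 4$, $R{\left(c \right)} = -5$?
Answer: $- \frac{309985}{714} \approx -434.15$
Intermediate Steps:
$U = -20$ ($U = 0 - 20 = -20$)
$I = 7$
$P{\left(j \right)} = - \frac{20}{j}$
$Z = \frac{309985}{714}$ ($Z = -3 + \left(- \frac{20}{7} \left(-153\right) + \frac{1}{102}\right) = -3 + \left(\left(-20\right) \frac{1}{7} \left(-153\right) + \frac{1}{102}\right) = -3 + \left(\left(- \frac{20}{7}\right) \left(-153\right) + \frac{1}{102}\right) = -3 + \left(\frac{3060}{7} + \frac{1}{102}\right) = -3 + \frac{312127}{714} = \frac{309985}{714} \approx 434.15$)
$- Z = \left(-1\right) \frac{309985}{714} = - \frac{309985}{714}$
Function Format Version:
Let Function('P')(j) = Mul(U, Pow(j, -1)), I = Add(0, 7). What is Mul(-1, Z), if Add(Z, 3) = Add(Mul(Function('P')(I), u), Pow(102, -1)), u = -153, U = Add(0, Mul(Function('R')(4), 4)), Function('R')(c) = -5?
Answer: Rational(-309985, 714) ≈ -434.15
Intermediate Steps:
U = -20 (U = Add(0, Mul(-5, 4)) = Add(0, -20) = -20)
I = 7
Function('P')(j) = Mul(-20, Pow(j, -1))
Z = Rational(309985, 714) (Z = Add(-3, Add(Mul(Mul(-20, Pow(7, -1)), -153), Pow(102, -1))) = Add(-3, Add(Mul(Mul(-20, Rational(1, 7)), -153), Rational(1, 102))) = Add(-3, Add(Mul(Rational(-20, 7), -153), Rational(1, 102))) = Add(-3, Add(Rational(3060, 7), Rational(1, 102))) = Add(-3, Rational(312127, 714)) = Rational(309985, 714) ≈ 434.15)
Mul(-1, Z) = Mul(-1, Rational(309985, 714)) = Rational(-309985, 714)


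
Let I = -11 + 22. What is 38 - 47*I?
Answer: -479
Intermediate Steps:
I = 11
38 - 47*I = 38 - 47*11 = 38 - 517 = -479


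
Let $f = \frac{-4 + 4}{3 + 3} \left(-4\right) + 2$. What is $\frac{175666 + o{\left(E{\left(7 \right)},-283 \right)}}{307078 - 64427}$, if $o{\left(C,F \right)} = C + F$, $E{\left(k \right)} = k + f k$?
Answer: $\frac{175404}{242651} \approx 0.72287$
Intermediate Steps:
$f = 2$ ($f = \frac{0}{6} \left(-4\right) + 2 = 0 \cdot \frac{1}{6} \left(-4\right) + 2 = 0 \left(-4\right) + 2 = 0 + 2 = 2$)
$E{\left(k \right)} = 3 k$ ($E{\left(k \right)} = k + 2 k = 3 k$)
$\frac{175666 + o{\left(E{\left(7 \right)},-283 \right)}}{307078 - 64427} = \frac{175666 + \left(3 \cdot 7 - 283\right)}{307078 - 64427} = \frac{175666 + \left(21 - 283\right)}{242651} = \left(175666 - 262\right) \frac{1}{242651} = 175404 \cdot \frac{1}{242651} = \frac{175404}{242651}$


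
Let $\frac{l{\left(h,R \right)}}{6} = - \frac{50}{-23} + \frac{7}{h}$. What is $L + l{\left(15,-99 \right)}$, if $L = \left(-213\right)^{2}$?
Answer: $\frac{5219257}{115} \approx 45385.0$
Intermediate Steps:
$l{\left(h,R \right)} = \frac{300}{23} + \frac{42}{h}$ ($l{\left(h,R \right)} = 6 \left(- \frac{50}{-23} + \frac{7}{h}\right) = 6 \left(\left(-50\right) \left(- \frac{1}{23}\right) + \frac{7}{h}\right) = 6 \left(\frac{50}{23} + \frac{7}{h}\right) = \frac{300}{23} + \frac{42}{h}$)
$L = 45369$
$L + l{\left(15,-99 \right)} = 45369 + \left(\frac{300}{23} + \frac{42}{15}\right) = 45369 + \left(\frac{300}{23} + 42 \cdot \frac{1}{15}\right) = 45369 + \left(\frac{300}{23} + \frac{14}{5}\right) = 45369 + \frac{1822}{115} = \frac{5219257}{115}$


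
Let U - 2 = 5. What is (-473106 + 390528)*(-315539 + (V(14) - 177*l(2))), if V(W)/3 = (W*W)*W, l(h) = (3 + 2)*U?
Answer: 25888368156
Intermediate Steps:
U = 7 (U = 2 + 5 = 7)
l(h) = 35 (l(h) = (3 + 2)*7 = 5*7 = 35)
V(W) = 3*W**3 (V(W) = 3*((W*W)*W) = 3*(W**2*W) = 3*W**3)
(-473106 + 390528)*(-315539 + (V(14) - 177*l(2))) = (-473106 + 390528)*(-315539 + (3*14**3 - 177*35)) = -82578*(-315539 + (3*2744 - 6195)) = -82578*(-315539 + (8232 - 6195)) = -82578*(-315539 + 2037) = -82578*(-313502) = 25888368156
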